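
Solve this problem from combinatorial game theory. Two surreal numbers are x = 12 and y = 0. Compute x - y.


x = 12, y = 0
x - y = 12 - 0 = 12

12


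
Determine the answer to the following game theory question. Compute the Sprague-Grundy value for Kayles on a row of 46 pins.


Kayles: a move removes 1 or 2 adjacent pins from a contiguous row.
Removing pins from a row of k leaves two independent rows (a, b) with a + b = k - 1 (one pin) or a + b = k - 2 (two pins); an end removal gives a = 0.
By Sprague-Grundy, G(k) = mex{ G(a) XOR G(b) } over all these splits. G(0) = 0.
G(1): splits (0,0):0^0=0 -> mex({0}) = 1
G(2): splits (0,1):0^1=1 (0,0):0^0=0 -> mex({0, 1}) = 2
G(3): splits (0,2):0^2=2 (1,1):1^1=0 (0,1):0^1=1 -> mex({0, 1, 2}) = 3
G(4): splits (0,3):0^3=3 (1,2):1^2=3 (0,2):0^2=2 (1,1):1^1=0 -> mex({0, 2, 3}) = 1
G(5): splits (0,4):0^1=1 (1,3):1^3=2 (2,2):2^2=0 (0,3):0^3=3 (1,2):1^2=3 -> mex({0, 1, 2, 3}) = 4
G(6) = mex({0, 1, 2, 4}) = 3
G(7) = mex({0, 1, 3, 4, 5}) = 2
G(8) = mex({0, 2, 3, 5, 6}) = 1
G(9) = mex({0, 1, 2, 3, 6, 7}) = 4
G(10) = mex({0, 1, 3, 4, 5, 7}) = 2
G(11) = mex({0, 1, 2, 3, 4, 5}) = 6
G(12) = mex({0, 1, 2, 3, 5, 6, 7}) = 4
G(13) = mex({0, 2, 3, 4, 6, 7}) = 1
G(14) = mex({0, 1, 4, 5, 6, 7}) = 2
G(15) = mex({0, 1, 2, 3, 4, 5, 6}) = 7
G(16) = mex({0, 2, 3, 5, 6, 7}) = 1
G(17) = mex({0, 1, 2, 3, 5, 6, 7}) = 4
G(18) = mex({0, 1, 2, 4, 5, 6}) = 3
G(19) = mex({0, 1, 3, 4, 5, 7}) = 2
G(20) = mex({0, 2, 3, 4, 5, 6, 7}) = 1
G(21) = mex({0, 1, 2, 3, 5, 6, 7}) = 4
G(22) = mex({0, 1, 2, 3, 4, 5, 7}) = 6
G(23) = mex({0, 1, 2, 3, 4, 5, 6}) = 7
G(24) = mex({0, 1, 2, 3, 5, 6, 7}) = 4
G(25) = mex({0, 2, 3, 4, 6, 7}) = 1
G(26) = mex({0, 1, 3, 4, 5, 6, 7}) = 2
G(27) = mex({0, 1, 2, 3, 4, 5, 6, 7}) = 8
G(28) = mex({0, 1, 2, 3, 4, 6, 7, 8}) = 5
G(29) = mex({0, 1, 2, 3, 5, 6, 7, 8, 9}) = 4
G(30) = mex({0, 1, 2, 3, 4, 5, 6, 9, 10}) = 7
G(31) = mex({0, 1, 3, 4, 5, 7, 10, 11}) = 2
G(32) = mex({0, 2, 3, 4, 5, 6, 7, 9, 11}) = 1
G(33) = mex({0, 1, 2, 3, 4, 5, 6, 7, 9, 12}) = 8
G(34) = mex({0, 1, 2, 3, 4, 5, 7, 8, 11, 12}) = 6
G(35) = mex({0, 1, 2, 3, 4, 5, 6, 8, 9, 10, 11}) = 7
G(36) = mex({0, 1, 2, 3, 5, 6, 7, 9, 10}) = 4
G(37) = mex({0, 2, 3, 4, 6, 7, 9, 10, 11, 12}) = 1
G(38) = mex({0, 1, 3, 4, 5, 6, 7, 9, 10, 11, 12}) = 2
G(39) = mex({0, 1, 2, 4, 5, 6, 7, 9, 10, 12, 14}) = 3
G(40) = mex({0, 2, 3, 4, 6, 7, 11, 12, 14}) = 1
G(41) = mex({0, 1, 2, 3, 5, 6, 7, 9, 10, 11, 12}) = 4
G(42) = mex({0, 1, 2, 3, 4, 5, 6, 9, 10}) = 7
G(43) = mex({0, 1, 3, 4, 5, 7, 9, 10, 12, 15}) = 2
G(44) = mex({0, 2, 3, 4, 5, 6, 7, 9, 10, 12, 15}) = 1
G(45) = mex({0, 1, 2, 3, 4, 5, 6, 7, 9, 10, 12, 14}) = 8
G(46) = mex({0, 1, 3, 4, 5, 7, 8, 11, 12, 14}) = 2
Therefore G(46) = 2.

2


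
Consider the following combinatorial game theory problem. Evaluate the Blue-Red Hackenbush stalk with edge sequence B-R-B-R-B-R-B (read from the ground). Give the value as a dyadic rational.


Edges (from ground): B-R-B-R-B-R-B
By Berlekamp's sign-expansion rule, a Blue-Red Hackenbush stalk has the value of the surreal number whose sign sequence is the edge sequence with B -> + and R -> -.
Sign sequence: +-+-+-+
Trace the sign expansion in the surreal number tree, starting from 0:
Edge 1: B (sign +) -> bounds (0, +inf), value = 1
Edge 2: R (sign -) -> bounds (0, 1), value = 1/2
Edge 3: B (sign +) -> bounds (1/2, 1), value = 3/4
Edge 4: R (sign -) -> bounds (1/2, 3/4), value = 5/8
Edge 5: B (sign +) -> bounds (5/8, 3/4), value = 11/16
Edge 6: R (sign -) -> bounds (5/8, 11/16), value = 21/32
Edge 7: B (sign +) -> bounds (21/32, 11/16), value = 43/64
Game value = 43/64

43/64


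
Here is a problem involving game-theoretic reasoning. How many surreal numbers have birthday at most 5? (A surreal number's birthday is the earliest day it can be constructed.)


Day 0: {|} = 0 is born. Count = 1.
Day n: the number of surreal numbers born by day n is 2^(n+1) - 1.
By day 0: 2^1 - 1 = 1
By day 1: 2^2 - 1 = 3
By day 2: 2^3 - 1 = 7
By day 3: 2^4 - 1 = 15
By day 4: 2^5 - 1 = 31
By day 5: 2^6 - 1 = 63
By day 5: 63 surreal numbers.

63


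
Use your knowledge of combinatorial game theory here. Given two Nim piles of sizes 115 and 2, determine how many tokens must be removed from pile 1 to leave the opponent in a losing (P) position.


Piles: 115 and 2
Current XOR: 115 XOR 2 = 113 (non-zero, so this is an N-position).
To make the XOR zero, we need to find a move that balances the piles.
For pile 1 (size 115): target = 115 XOR 113 = 2
We reduce pile 1 from 115 to 2.
Tokens removed: 115 - 2 = 113
Verification: 2 XOR 2 = 0

113


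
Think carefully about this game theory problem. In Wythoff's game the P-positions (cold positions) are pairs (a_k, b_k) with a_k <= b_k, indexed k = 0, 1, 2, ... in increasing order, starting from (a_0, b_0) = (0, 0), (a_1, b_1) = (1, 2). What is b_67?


By Wythoff's theorem, a_k = floor(k * phi) and b_k = floor(k * phi^2) = a_k + k, where phi = (1 + sqrt(5))/2 is the golden ratio.
phi = (1 + sqrt(5))/2 = 1.618034
phi^2 = phi + 1 = 2.618034
k = 67
k * phi^2 = 67 * 2.618034 = 175.408277
b_67 = floor(k * phi^2) = 175 (check: a_67 + k = 108 + 67 = 175)

175


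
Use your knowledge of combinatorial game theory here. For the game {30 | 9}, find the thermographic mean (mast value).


Game = {30 | 9}, a switch {a | b} with numbers a > b.
Its thermograph has left wall a - t and right wall b + t, which meet at t = (a - b)/2, where both equal (a + b)/2. So the mast (mean value) is at (a + b)/2.
Mean = (30 + (9))/2 = 39/2 = 39/2

39/2


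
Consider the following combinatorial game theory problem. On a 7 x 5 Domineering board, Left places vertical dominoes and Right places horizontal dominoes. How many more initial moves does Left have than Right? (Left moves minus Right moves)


Board is 7 x 5 (rows x cols).
Left (vertical) placements: (rows-1) * cols = 6 * 5 = 30
Right (horizontal) placements: rows * (cols-1) = 7 * 4 = 28
Advantage = Left - Right = 30 - 28 = 2

2


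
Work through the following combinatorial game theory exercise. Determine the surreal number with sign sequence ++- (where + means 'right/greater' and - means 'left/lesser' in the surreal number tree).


Sign expansion: ++-
Rule: track bounds (lo, hi), initially (-inf, +inf). On '+', the current value becomes lo and we move to the simplest number in (value, hi): value + 1 if hi = +inf, otherwise the midpoint (value + hi)/2. On '-', the current value becomes hi and we move to value - 1 if lo = -inf, otherwise the midpoint (lo + value)/2.
Start at 0.
Step 1: sign = +, move right. Bounds: (0, +inf). Value = 1
Step 2: sign = +, move right. Bounds: (1, +inf). Value = 2
Step 3: sign = -, move left. Bounds: (1, 2). Value = 3/2
The surreal number with sign expansion ++- is 3/2.

3/2


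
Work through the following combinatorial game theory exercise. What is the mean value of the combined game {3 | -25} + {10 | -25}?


G1 = {3 | -25}, G2 = {10 | -25}
Each is a switch {a | b} with numbers a > b; its mean value is (a + b)/2, and mean value is additive over game sums: m(G1 + G2) = m(G1) + m(G2).
Mean of G1 = (3 + (-25))/2 = -22/2 = -11
Mean of G2 = (10 + (-25))/2 = -15/2 = -15/2
Mean of G1 + G2 = -11 + -15/2 = -37/2

-37/2


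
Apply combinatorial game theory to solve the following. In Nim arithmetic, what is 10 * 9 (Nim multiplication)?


Nim multiplication is bilinear over XOR: (u XOR v) * w = (u*w) XOR (v*w).
So we split each operand into its bit components and XOR the pairwise Nim products.
10 = 2 + 8 (as XOR of powers of 2).
9 = 1 + 8 (as XOR of powers of 2).
Using the standard Nim-product table on single bits:
  2*2 = 3,   2*4 = 8,   2*8 = 12,
  4*4 = 6,   4*8 = 11,  8*8 = 13,
and  1*x = x (identity), k*l = l*k (commutative).
Pairwise Nim products:
  2 * 1 = 2
  2 * 8 = 12
  8 * 1 = 8
  8 * 8 = 13
XOR them: 2 XOR 12 XOR 8 XOR 13 = 11.
Result: 10 * 9 = 11 (in Nim).

11


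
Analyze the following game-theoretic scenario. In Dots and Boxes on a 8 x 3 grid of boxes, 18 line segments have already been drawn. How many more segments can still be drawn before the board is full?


Grid: 8 x 3 boxes, i.e. 9 rows and 4 columns of dots.
Horizontal edges: (rows + 1) * cols = 9 * 3 = 27
Vertical edges: rows * (cols + 1) = 8 * 4 = 32
Total edges: 27 + 32 = 59
Edges drawn: 18
Remaining: 59 - 18 = 41

41


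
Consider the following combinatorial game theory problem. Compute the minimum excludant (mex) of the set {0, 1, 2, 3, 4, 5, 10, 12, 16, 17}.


Set = {0, 1, 2, 3, 4, 5, 10, 12, 16, 17}
0 is in the set.
1 is in the set.
2 is in the set.
3 is in the set.
4 is in the set.
5 is in the set.
6 is NOT in the set. This is the mex.
mex = 6

6


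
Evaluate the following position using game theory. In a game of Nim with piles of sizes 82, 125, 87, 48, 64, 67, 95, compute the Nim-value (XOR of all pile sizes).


We need the XOR (exclusive or) of all pile sizes.
After XOR-ing pile 1 (size 82): 0 XOR 82 = 82
After XOR-ing pile 2 (size 125): 82 XOR 125 = 47
After XOR-ing pile 3 (size 87): 47 XOR 87 = 120
After XOR-ing pile 4 (size 48): 120 XOR 48 = 72
After XOR-ing pile 5 (size 64): 72 XOR 64 = 8
After XOR-ing pile 6 (size 67): 8 XOR 67 = 75
After XOR-ing pile 7 (size 95): 75 XOR 95 = 20
The Nim-value of this position is 20.

20


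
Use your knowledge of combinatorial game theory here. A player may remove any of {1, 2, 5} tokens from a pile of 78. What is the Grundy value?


The subtraction set is S = {1, 2, 5}.
G(k) = mex{ G(k - s) : s in S, s <= k }. We compute iteratively: G(0) = 0.
G(1) = mex({0}) = 1
G(2) = mex({0, 1}) = 2
G(3) = mex({1, 2}) = 0
G(4) = mex({0, 2}) = 1
G(5) = mex({0, 1}) = 2
G(6) = mex({1, 2}) = 0
G(7) = mex({0, 2}) = 1
Observe that G(3)..G(7) = 0, 1, 2, 0, 1 repeats G(0)..G(4) = 0, 1, 2, 0, 1.
For k >= max(S) = 5, G(k) is determined by the previous 5 values G(k-5)..G(k-1); a window of 5 consecutive values has recurred shifted by 3, so by induction G(k + 3) = G(k) for all k >= 0: the sequence is periodic from the start with period 3.
One period: G(0..2) = 0, 1, 2.
78 mod 3 = 0, so G(78) = G(0) = 0.

0


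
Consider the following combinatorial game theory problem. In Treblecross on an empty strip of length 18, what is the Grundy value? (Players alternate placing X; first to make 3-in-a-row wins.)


Treblecross: place X on empty cells; 3-in-a-row wins.
Playing within two cells of an existing X lets the opponent win at once, so sensible play treats the cells i-2..i+2 around each X as dead. The player left with no safe cell loses, so this is a normal-play take-away game on strips of safe cells.
Placing X at cell i (0-indexed) of a strip of k safe cells leaves independent strips of sizes max(0, i-2) and max(0, k-i-3). Hence G(k) = mex{ G(max(0,i-2)) XOR G(max(0,k-i-3)) : 0 <= i < k }, with G(0) = 0.
G(1): splits (0,0):0^0=0 -> mex({0}) = 1
G(2): splits (0,0):0^0=0 -> mex({0}) = 1
G(3): splits (0,0):0^0=0 -> mex({0}) = 1
G(4): splits (0,1):0^1=1 (0,0):0^0=0 -> mex({0, 1}) = 2
G(5): splits (0,2):0^1=1 (0,1):0^1=1 (0,0):0^0=0 -> mex({0, 1}) = 2
G(6) = mex({1}) = 0
G(7) = mex({0, 1, 2}) = 3
G(8) = mex({0, 1, 2}) = 3
G(9) = mex({0, 2}) = 1
G(10) = mex({0, 2, 3}) = 1
G(11) = mex({0, 3}) = 1
G(12) = mex({1, 3}) = 0
G(13) = mex({0, 1, 2, 3}) = 4
G(14) = mex({0, 1, 2}) = 3
G(15) = mex({0, 1, 2}) = 3
G(16) = mex({0, 1, 2, 4}) = 3
G(17) = mex({0, 1, 3, 4}) = 2
G(18) = mex({0, 1, 3, 4}) = 2
Therefore G(18) = 2.

2


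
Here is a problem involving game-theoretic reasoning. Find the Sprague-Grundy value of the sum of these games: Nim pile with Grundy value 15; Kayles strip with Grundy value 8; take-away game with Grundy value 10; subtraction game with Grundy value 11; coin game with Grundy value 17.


By the Sprague-Grundy theorem, the Grundy value of a sum of games is the XOR of individual Grundy values.
Nim pile: Grundy value = 15. Running XOR: 0 XOR 15 = 15
Kayles strip: Grundy value = 8. Running XOR: 15 XOR 8 = 7
take-away game: Grundy value = 10. Running XOR: 7 XOR 10 = 13
subtraction game: Grundy value = 11. Running XOR: 13 XOR 11 = 6
coin game: Grundy value = 17. Running XOR: 6 XOR 17 = 23
The combined Grundy value is 23.

23


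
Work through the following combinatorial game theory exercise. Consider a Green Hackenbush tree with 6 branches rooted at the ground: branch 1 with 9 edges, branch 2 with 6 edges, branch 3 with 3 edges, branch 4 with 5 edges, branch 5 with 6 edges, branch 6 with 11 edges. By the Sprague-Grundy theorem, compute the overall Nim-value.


The tree has 6 branches from the ground vertex.
In Green Hackenbush, the Nim-value of a simple path of length k is k.
Branch 1: length 9, Nim-value = 9
Branch 2: length 6, Nim-value = 6
Branch 3: length 3, Nim-value = 3
Branch 4: length 5, Nim-value = 5
Branch 5: length 6, Nim-value = 6
Branch 6: length 11, Nim-value = 11
Total Nim-value = XOR of all branch values:
0 XOR 9 = 9
9 XOR 6 = 15
15 XOR 3 = 12
12 XOR 5 = 9
9 XOR 6 = 15
15 XOR 11 = 4
Nim-value of the tree = 4

4


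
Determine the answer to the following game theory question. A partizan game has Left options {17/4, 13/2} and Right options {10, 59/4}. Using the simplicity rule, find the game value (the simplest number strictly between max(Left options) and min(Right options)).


Left options: {17/4, 13/2}, max = 13/2
Right options: {10, 59/4}, min = 10
All options are numbers and max(Left) < min(Right), so by the simplicity theorem the value is the simplest (earliest-born) number strictly between 13/2 and 10.
Integers 7 through 9 all lie strictly between 13/2 and 10.
Among integers, the simplest (lowest birthday = smallest |n|; 0 is born on day 0, +-n on day n) is 7.
No non-integer in the interval can be simpler: if x is a non-integer in the interval, then floor(x) or ceil(x) also lies in the interval (the interval contains an integer), and both are proper prefixes of x's sign expansion, i.e. born earlier. So the game value is 7.
Game value = 7

7


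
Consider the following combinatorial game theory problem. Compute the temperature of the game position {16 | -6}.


The game is {16 | -6}, a switch {a | b} with numbers a > b.
Cooling {a | b} by t gives {a - t | b + t}, which stops being hot when a - t = b + t, i.e. at t = (a - b)/2. So the temperature of a switch is (a - b)/2.
Temperature = (Left option - Right option) / 2
= (16 - (-6)) / 2
= 22 / 2
= 11

11


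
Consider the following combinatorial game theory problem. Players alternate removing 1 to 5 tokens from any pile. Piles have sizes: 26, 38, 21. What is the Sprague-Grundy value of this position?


Subtraction set: {1, 2, 3, 4, 5}
For this subtraction set, G(n) = n mod 6 (period = max + 1 = 6).
Pile 1 (size 26): G(26) = 26 mod 6 = 2
Pile 2 (size 38): G(38) = 38 mod 6 = 2
Pile 3 (size 21): G(21) = 21 mod 6 = 3
Total Grundy value = XOR of all: 2 XOR 2 XOR 3 = 3

3


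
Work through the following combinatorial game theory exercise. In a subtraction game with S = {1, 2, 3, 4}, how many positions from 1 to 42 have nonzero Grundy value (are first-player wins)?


Subtraction set S = {1, 2, 3, 4}, so G(n) = n mod 5.
G(n) = 0 when n is a multiple of 5.
Multiples of 5 in [1, 42]: 8
N-positions (nonzero Grundy) = 42 - 8 = 34

34


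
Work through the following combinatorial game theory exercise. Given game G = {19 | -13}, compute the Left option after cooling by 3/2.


Original game: {19 | -13} (a switch {a | b} with a > b).
Cooling by t (for t below the temperature (a - b)/2 = 16) taxes each move by t: {a | b} cooled by t is {a - t | b + t}.
Cooling amount: t = 3/2
Cooled Left option: 19 - 3/2 = 35/2
Cooled Right option: -13 + 3/2 = -23/2
Cooled game: {35/2 | -23/2}
Left option = 35/2

35/2


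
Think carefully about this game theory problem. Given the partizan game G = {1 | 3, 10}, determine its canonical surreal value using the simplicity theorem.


Left options: {1}, max = 1
Right options: {3, 10}, min = 3
All options are numbers and max(Left) < min(Right), so by the simplicity theorem the value is the simplest (earliest-born) number strictly between 1 and 3.
The only integer strictly between 1 and 3 is 2.
No non-integer in the interval can be simpler: if x is a non-integer in the interval, then floor(x) or ceil(x) also lies in the interval (the interval contains an integer), and both are proper prefixes of x's sign expansion, i.e. born earlier. So the game value is 2.
Game value = 2

2


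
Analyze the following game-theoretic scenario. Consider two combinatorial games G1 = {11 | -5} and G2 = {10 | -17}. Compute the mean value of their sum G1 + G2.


G1 = {11 | -5}, G2 = {10 | -17}
Each is a switch {a | b} with numbers a > b; its mean value is (a + b)/2, and mean value is additive over game sums: m(G1 + G2) = m(G1) + m(G2).
Mean of G1 = (11 + (-5))/2 = 6/2 = 3
Mean of G2 = (10 + (-17))/2 = -7/2 = -7/2
Mean of G1 + G2 = 3 + -7/2 = -1/2

-1/2


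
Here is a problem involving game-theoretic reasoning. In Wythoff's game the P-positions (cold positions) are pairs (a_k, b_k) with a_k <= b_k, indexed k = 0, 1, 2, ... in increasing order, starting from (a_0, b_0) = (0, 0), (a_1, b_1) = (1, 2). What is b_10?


By Wythoff's theorem, a_k = floor(k * phi) and b_k = floor(k * phi^2) = a_k + k, where phi = (1 + sqrt(5))/2 is the golden ratio.
phi = (1 + sqrt(5))/2 = 1.618034
phi^2 = phi + 1 = 2.618034
k = 10
k * phi^2 = 10 * 2.618034 = 26.180340
b_10 = floor(k * phi^2) = 26 (check: a_10 + k = 16 + 10 = 26)

26


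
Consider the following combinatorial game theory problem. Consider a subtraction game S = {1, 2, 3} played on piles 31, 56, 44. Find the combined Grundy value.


Subtraction set: {1, 2, 3}
For this subtraction set, G(n) = n mod 4 (period = max + 1 = 4).
Pile 1 (size 31): G(31) = 31 mod 4 = 3
Pile 2 (size 56): G(56) = 56 mod 4 = 0
Pile 3 (size 44): G(44) = 44 mod 4 = 0
Total Grundy value = XOR of all: 3 XOR 0 XOR 0 = 3

3


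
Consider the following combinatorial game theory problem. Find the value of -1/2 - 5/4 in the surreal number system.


x = -1/2, y = 5/4
Converting to common denominator: 4
x = -2/4, y = 5/4
x - y = -1/2 - 5/4 = -7/4

-7/4


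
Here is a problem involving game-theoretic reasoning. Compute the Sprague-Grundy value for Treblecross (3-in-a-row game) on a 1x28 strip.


Treblecross: place X on empty cells; 3-in-a-row wins.
Playing within two cells of an existing X lets the opponent win at once, so sensible play treats the cells i-2..i+2 around each X as dead. The player left with no safe cell loses, so this is a normal-play take-away game on strips of safe cells.
Placing X at cell i (0-indexed) of a strip of k safe cells leaves independent strips of sizes max(0, i-2) and max(0, k-i-3). Hence G(k) = mex{ G(max(0,i-2)) XOR G(max(0,k-i-3)) : 0 <= i < k }, with G(0) = 0.
G(1): splits (0,0):0^0=0 -> mex({0}) = 1
G(2): splits (0,0):0^0=0 -> mex({0}) = 1
G(3): splits (0,0):0^0=0 -> mex({0}) = 1
G(4): splits (0,1):0^1=1 (0,0):0^0=0 -> mex({0, 1}) = 2
G(5): splits (0,2):0^1=1 (0,1):0^1=1 (0,0):0^0=0 -> mex({0, 1}) = 2
G(6) = mex({1}) = 0
G(7) = mex({0, 1, 2}) = 3
G(8) = mex({0, 1, 2}) = 3
G(9) = mex({0, 2}) = 1
G(10) = mex({0, 2, 3}) = 1
G(11) = mex({0, 3}) = 1
G(12) = mex({1, 3}) = 0
G(13) = mex({0, 1, 2, 3}) = 4
G(14) = mex({0, 1, 2}) = 3
G(15) = mex({0, 1, 2}) = 3
G(16) = mex({0, 1, 2, 4}) = 3
G(17) = mex({0, 1, 3, 4}) = 2
G(18) = mex({0, 1, 3, 4}) = 2
G(19) = mex({0, 1, 3, 5}) = 2
G(20) = mex({0, 1, 2, 3, 5}) = 4
G(21) = mex({0, 1, 2, 3, 5}) = 4
G(22) = mex({1, 2, 6}) = 0
G(23) = mex({0, 1, 2, 3, 4, 6}) = 5
G(24) = mex({0, 1, 2, 3, 4}) = 5
G(25) = mex({0, 1, 3, 4, 7}) = 2
G(26) = mex({0, 1, 3, 4, 5, 7}) = 2
G(27) = mex({0, 1, 3, 5}) = 2
G(28) = mex({0, 1, 2, 5}) = 3
Therefore G(28) = 3.

3


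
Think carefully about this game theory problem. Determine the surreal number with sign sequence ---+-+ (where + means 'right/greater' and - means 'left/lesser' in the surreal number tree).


Sign expansion: ---+-+
Rule: track bounds (lo, hi), initially (-inf, +inf). On '+', the current value becomes lo and we move to the simplest number in (value, hi): value + 1 if hi = +inf, otherwise the midpoint (value + hi)/2. On '-', the current value becomes hi and we move to value - 1 if lo = -inf, otherwise the midpoint (lo + value)/2.
Start at 0.
Step 1: sign = -, move left. Bounds: (-inf, 0). Value = -1
Step 2: sign = -, move left. Bounds: (-inf, -1). Value = -2
Step 3: sign = -, move left. Bounds: (-inf, -2). Value = -3
Step 4: sign = +, move right. Bounds: (-3, -2). Value = -5/2
Step 5: sign = -, move left. Bounds: (-3, -5/2). Value = -11/4
Step 6: sign = +, move right. Bounds: (-11/4, -5/2). Value = -21/8
The surreal number with sign expansion ---+-+ is -21/8.

-21/8


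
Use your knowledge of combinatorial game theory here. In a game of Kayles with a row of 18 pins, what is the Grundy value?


Kayles: a move removes 1 or 2 adjacent pins from a contiguous row.
Removing pins from a row of k leaves two independent rows (a, b) with a + b = k - 1 (one pin) or a + b = k - 2 (two pins); an end removal gives a = 0.
By Sprague-Grundy, G(k) = mex{ G(a) XOR G(b) } over all these splits. G(0) = 0.
G(1): splits (0,0):0^0=0 -> mex({0}) = 1
G(2): splits (0,1):0^1=1 (0,0):0^0=0 -> mex({0, 1}) = 2
G(3): splits (0,2):0^2=2 (1,1):1^1=0 (0,1):0^1=1 -> mex({0, 1, 2}) = 3
G(4): splits (0,3):0^3=3 (1,2):1^2=3 (0,2):0^2=2 (1,1):1^1=0 -> mex({0, 2, 3}) = 1
G(5): splits (0,4):0^1=1 (1,3):1^3=2 (2,2):2^2=0 (0,3):0^3=3 (1,2):1^2=3 -> mex({0, 1, 2, 3}) = 4
G(6) = mex({0, 1, 2, 4}) = 3
G(7) = mex({0, 1, 3, 4, 5}) = 2
G(8) = mex({0, 2, 3, 5, 6}) = 1
G(9) = mex({0, 1, 2, 3, 6, 7}) = 4
G(10) = mex({0, 1, 3, 4, 5, 7}) = 2
G(11) = mex({0, 1, 2, 3, 4, 5}) = 6
G(12) = mex({0, 1, 2, 3, 5, 6, 7}) = 4
G(13) = mex({0, 2, 3, 4, 6, 7}) = 1
G(14) = mex({0, 1, 4, 5, 6, 7}) = 2
G(15) = mex({0, 1, 2, 3, 4, 5, 6}) = 7
G(16) = mex({0, 2, 3, 5, 6, 7}) = 1
G(17) = mex({0, 1, 2, 3, 5, 6, 7}) = 4
G(18) = mex({0, 1, 2, 4, 5, 6}) = 3
Therefore G(18) = 3.

3


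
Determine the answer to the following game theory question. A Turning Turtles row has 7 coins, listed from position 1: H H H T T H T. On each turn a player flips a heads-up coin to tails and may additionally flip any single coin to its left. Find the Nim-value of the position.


Coins: H H H T T H T
Key fact: a single head at position k behaves exactly like a Nim heap of size k (turning it to T and optionally flipping a coin at j < k corresponds to moving the heap from k to j, or to 0), and heads combine as a disjunctive sum (two heads at the same place would cancel, matching j XOR j = 0). So the Nim-value is the XOR of the 1-indexed positions of the heads.
Face-up positions (1-indexed): [1, 2, 3, 6]
XOR 0 with 1: 0 XOR 1 = 1
XOR 1 with 2: 1 XOR 2 = 3
XOR 3 with 3: 3 XOR 3 = 0
XOR 0 with 6: 0 XOR 6 = 6
Nim-value = 6

6


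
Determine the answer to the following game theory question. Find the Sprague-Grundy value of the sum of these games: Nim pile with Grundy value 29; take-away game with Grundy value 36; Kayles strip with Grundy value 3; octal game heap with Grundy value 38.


By the Sprague-Grundy theorem, the Grundy value of a sum of games is the XOR of individual Grundy values.
Nim pile: Grundy value = 29. Running XOR: 0 XOR 29 = 29
take-away game: Grundy value = 36. Running XOR: 29 XOR 36 = 57
Kayles strip: Grundy value = 3. Running XOR: 57 XOR 3 = 58
octal game heap: Grundy value = 38. Running XOR: 58 XOR 38 = 28
The combined Grundy value is 28.

28


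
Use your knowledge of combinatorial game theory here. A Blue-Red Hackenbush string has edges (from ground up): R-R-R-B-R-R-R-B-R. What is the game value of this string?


Edges (from ground): R-R-R-B-R-R-R-B-R
By Berlekamp's sign-expansion rule, a Blue-Red Hackenbush stalk has the value of the surreal number whose sign sequence is the edge sequence with B -> + and R -> -.
Sign sequence: ---+---+-
Trace the sign expansion in the surreal number tree, starting from 0:
Edge 1: R (sign -) -> bounds (-inf, 0), value = -1
Edge 2: R (sign -) -> bounds (-inf, -1), value = -2
Edge 3: R (sign -) -> bounds (-inf, -2), value = -3
Edge 4: B (sign +) -> bounds (-3, -2), value = -5/2
Edge 5: R (sign -) -> bounds (-3, -5/2), value = -11/4
Edge 6: R (sign -) -> bounds (-3, -11/4), value = -23/8
Edge 7: R (sign -) -> bounds (-3, -23/8), value = -47/16
Edge 8: B (sign +) -> bounds (-47/16, -23/8), value = -93/32
Edge 9: R (sign -) -> bounds (-47/16, -93/32), value = -187/64
Game value = -187/64

-187/64


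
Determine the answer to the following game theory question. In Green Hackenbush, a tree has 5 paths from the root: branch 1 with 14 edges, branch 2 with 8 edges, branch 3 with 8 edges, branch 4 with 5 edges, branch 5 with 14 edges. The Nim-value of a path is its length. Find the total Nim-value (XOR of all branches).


The tree has 5 branches from the ground vertex.
In Green Hackenbush, the Nim-value of a simple path of length k is k.
Branch 1: length 14, Nim-value = 14
Branch 2: length 8, Nim-value = 8
Branch 3: length 8, Nim-value = 8
Branch 4: length 5, Nim-value = 5
Branch 5: length 14, Nim-value = 14
Total Nim-value = XOR of all branch values:
0 XOR 14 = 14
14 XOR 8 = 6
6 XOR 8 = 14
14 XOR 5 = 11
11 XOR 14 = 5
Nim-value of the tree = 5

5


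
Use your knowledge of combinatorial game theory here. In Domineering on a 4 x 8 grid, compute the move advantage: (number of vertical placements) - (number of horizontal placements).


Board is 4 x 8 (rows x cols).
Left (vertical) placements: (rows-1) * cols = 3 * 8 = 24
Right (horizontal) placements: rows * (cols-1) = 4 * 7 = 28
Advantage = Left - Right = 24 - 28 = -4

-4


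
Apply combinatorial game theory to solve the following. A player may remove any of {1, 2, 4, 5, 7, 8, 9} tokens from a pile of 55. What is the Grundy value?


The subtraction set is S = {1, 2, 4, 5, 7, 8, 9}.
G(k) = mex{ G(k - s) : s in S, s <= k }. We compute iteratively: G(0) = 0.
G(1) = mex({0}) = 1
G(2) = mex({0, 1}) = 2
G(3) = mex({1, 2}) = 0
G(4) = mex({0, 2}) = 1
G(5) = mex({0, 1}) = 2
G(6) = mex({1, 2}) = 0
G(7) = mex({0, 2}) = 1
G(8) = mex({0, 1}) = 2
G(9) = mex({0, 1, 2}) = 3
G(10) = mex({0, 1, 2, 3}) = 4
G(11) = mex({0, 1, 2, 3, 4}) = 5
G(12) = mex({0, 1, 2, 4, 5}) = 3
G(13) = mex({0, 1, 2, 3, 5}) = 4
G(14) = mex({0, 1, 2, 3, 4}) = 5
G(15) = mex({0, 1, 2, 4, 5}) = 3
G(16) = mex({1, 2, 3, 5}) = 0
G(17) = mex({0, 2, 3, 4}) = 1
G(18) = mex({0, 1, 3, 4, 5}) = 2
G(19) = mex({1, 2, 3, 4, 5}) = 0
G(20) = mex({0, 2, 3, 4, 5}) = 1
G(21) = mex({0, 1, 3, 4, 5}) = 2
G(22) = mex({1, 2, 3, 4, 5}) = 0
G(23) = mex({0, 2, 3, 5}) = 1
G(24) = mex({0, 1, 3}) = 2
Observe that G(16)..G(24) = 0, 1, 2, 0, 1, 2, 0, 1, 2 repeats G(0)..G(8) = 0, 1, 2, 0, 1, 2, 0, 1, 2.
For k >= max(S) = 9, G(k) is determined by the previous 9 values G(k-9)..G(k-1); a window of 9 consecutive values has recurred shifted by 16, so by induction G(k + 16) = G(k) for all k >= 0: the sequence is periodic from the start with period 16.
One period: G(0..15) = 0, 1, 2, 0, 1, 2, 0, 1, 2, 3, 4, 5, 3, 4, 5, 3.
55 mod 16 = 7, so G(55) = G(7) = 1.

1


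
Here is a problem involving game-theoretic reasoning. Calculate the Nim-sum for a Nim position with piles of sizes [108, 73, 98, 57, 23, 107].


We need the XOR (exclusive or) of all pile sizes.
After XOR-ing pile 1 (size 108): 0 XOR 108 = 108
After XOR-ing pile 2 (size 73): 108 XOR 73 = 37
After XOR-ing pile 3 (size 98): 37 XOR 98 = 71
After XOR-ing pile 4 (size 57): 71 XOR 57 = 126
After XOR-ing pile 5 (size 23): 126 XOR 23 = 105
After XOR-ing pile 6 (size 107): 105 XOR 107 = 2
The Nim-value of this position is 2.

2


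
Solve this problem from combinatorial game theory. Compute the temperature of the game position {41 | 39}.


The game is {41 | 39}, a switch {a | b} with numbers a > b.
Cooling {a | b} by t gives {a - t | b + t}, which stops being hot when a - t = b + t, i.e. at t = (a - b)/2. So the temperature of a switch is (a - b)/2.
Temperature = (Left option - Right option) / 2
= (41 - (39)) / 2
= 2 / 2
= 1

1


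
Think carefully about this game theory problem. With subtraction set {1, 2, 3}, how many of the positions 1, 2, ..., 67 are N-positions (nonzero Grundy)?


Subtraction set S = {1, 2, 3}, so G(n) = n mod 4.
G(n) = 0 when n is a multiple of 4.
Multiples of 4 in [1, 67]: 16
N-positions (nonzero Grundy) = 67 - 16 = 51

51


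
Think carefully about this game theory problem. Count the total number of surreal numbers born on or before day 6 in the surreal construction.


Day 0: {|} = 0 is born. Count = 1.
Day n: the number of surreal numbers born by day n is 2^(n+1) - 1.
By day 0: 2^1 - 1 = 1
By day 1: 2^2 - 1 = 3
By day 2: 2^3 - 1 = 7
By day 3: 2^4 - 1 = 15
By day 4: 2^5 - 1 = 31
By day 5: 2^6 - 1 = 63
By day 6: 2^7 - 1 = 127
By day 6: 127 surreal numbers.

127


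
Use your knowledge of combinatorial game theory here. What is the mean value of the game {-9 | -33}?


Game = {-9 | -33}, a switch {a | b} with numbers a > b.
Its thermograph has left wall a - t and right wall b + t, which meet at t = (a - b)/2, where both equal (a + b)/2. So the mast (mean value) is at (a + b)/2.
Mean = (-9 + (-33))/2 = -42/2 = -21

-21


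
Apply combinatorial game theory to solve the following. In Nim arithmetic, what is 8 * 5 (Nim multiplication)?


Nim multiplication is bilinear over XOR: (u XOR v) * w = (u*w) XOR (v*w).
So we split each operand into its bit components and XOR the pairwise Nim products.
8 = 8 (as XOR of powers of 2).
5 = 1 + 4 (as XOR of powers of 2).
Using the standard Nim-product table on single bits:
  2*2 = 3,   2*4 = 8,   2*8 = 12,
  4*4 = 6,   4*8 = 11,  8*8 = 13,
and  1*x = x (identity), k*l = l*k (commutative).
Pairwise Nim products:
  8 * 1 = 8
  8 * 4 = 11
XOR them: 8 XOR 11 = 3.
Result: 8 * 5 = 3 (in Nim).

3


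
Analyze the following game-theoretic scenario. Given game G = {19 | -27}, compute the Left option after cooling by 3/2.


Original game: {19 | -27} (a switch {a | b} with a > b).
Cooling by t (for t below the temperature (a - b)/2 = 23) taxes each move by t: {a | b} cooled by t is {a - t | b + t}.
Cooling amount: t = 3/2
Cooled Left option: 19 - 3/2 = 35/2
Cooled Right option: -27 + 3/2 = -51/2
Cooled game: {35/2 | -51/2}
Left option = 35/2

35/2


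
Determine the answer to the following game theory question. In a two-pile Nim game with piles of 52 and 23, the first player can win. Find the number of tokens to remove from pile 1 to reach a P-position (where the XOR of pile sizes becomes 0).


Piles: 52 and 23
Current XOR: 52 XOR 23 = 35 (non-zero, so this is an N-position).
To make the XOR zero, we need to find a move that balances the piles.
For pile 1 (size 52): target = 52 XOR 35 = 23
We reduce pile 1 from 52 to 23.
Tokens removed: 52 - 23 = 29
Verification: 23 XOR 23 = 0

29


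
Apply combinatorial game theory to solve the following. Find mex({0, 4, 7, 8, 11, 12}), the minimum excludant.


Set = {0, 4, 7, 8, 11, 12}
0 is in the set.
1 is NOT in the set. This is the mex.
mex = 1

1


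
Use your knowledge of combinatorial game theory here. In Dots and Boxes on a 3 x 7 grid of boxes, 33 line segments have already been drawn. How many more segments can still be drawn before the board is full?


Grid: 3 x 7 boxes, i.e. 4 rows and 8 columns of dots.
Horizontal edges: (rows + 1) * cols = 4 * 7 = 28
Vertical edges: rows * (cols + 1) = 3 * 8 = 24
Total edges: 28 + 24 = 52
Edges drawn: 33
Remaining: 52 - 33 = 19

19


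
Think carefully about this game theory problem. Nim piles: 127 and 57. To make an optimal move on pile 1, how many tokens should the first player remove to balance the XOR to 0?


Piles: 127 and 57
Current XOR: 127 XOR 57 = 70 (non-zero, so this is an N-position).
To make the XOR zero, we need to find a move that balances the piles.
For pile 1 (size 127): target = 127 XOR 70 = 57
We reduce pile 1 from 127 to 57.
Tokens removed: 127 - 57 = 70
Verification: 57 XOR 57 = 0

70


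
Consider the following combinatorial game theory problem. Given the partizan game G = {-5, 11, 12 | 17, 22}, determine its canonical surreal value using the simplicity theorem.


Left options: {-5, 11, 12}, max = 12
Right options: {17, 22}, min = 17
All options are numbers and max(Left) < min(Right), so by the simplicity theorem the value is the simplest (earliest-born) number strictly between 12 and 17.
Integers 13 through 16 all lie strictly between 12 and 17.
Among integers, the simplest (lowest birthday = smallest |n|; 0 is born on day 0, +-n on day n) is 13.
No non-integer in the interval can be simpler: if x is a non-integer in the interval, then floor(x) or ceil(x) also lies in the interval (the interval contains an integer), and both are proper prefixes of x's sign expansion, i.e. born earlier. So the game value is 13.
Game value = 13

13


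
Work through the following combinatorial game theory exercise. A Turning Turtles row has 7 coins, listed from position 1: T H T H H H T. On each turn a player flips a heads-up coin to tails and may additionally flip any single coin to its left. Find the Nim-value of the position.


Coins: T H T H H H T
Key fact: a single head at position k behaves exactly like a Nim heap of size k (turning it to T and optionally flipping a coin at j < k corresponds to moving the heap from k to j, or to 0), and heads combine as a disjunctive sum (two heads at the same place would cancel, matching j XOR j = 0). So the Nim-value is the XOR of the 1-indexed positions of the heads.
Face-up positions (1-indexed): [2, 4, 5, 6]
XOR 0 with 2: 0 XOR 2 = 2
XOR 2 with 4: 2 XOR 4 = 6
XOR 6 with 5: 6 XOR 5 = 3
XOR 3 with 6: 3 XOR 6 = 5
Nim-value = 5

5


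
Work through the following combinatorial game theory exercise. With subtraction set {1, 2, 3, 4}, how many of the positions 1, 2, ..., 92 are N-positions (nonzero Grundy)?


Subtraction set S = {1, 2, 3, 4}, so G(n) = n mod 5.
G(n) = 0 when n is a multiple of 5.
Multiples of 5 in [1, 92]: 18
N-positions (nonzero Grundy) = 92 - 18 = 74

74


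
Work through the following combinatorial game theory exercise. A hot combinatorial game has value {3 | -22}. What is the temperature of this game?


The game is {3 | -22}, a switch {a | b} with numbers a > b.
Cooling {a | b} by t gives {a - t | b + t}, which stops being hot when a - t = b + t, i.e. at t = (a - b)/2. So the temperature of a switch is (a - b)/2.
Temperature = (Left option - Right option) / 2
= (3 - (-22)) / 2
= 25 / 2
= 25/2

25/2


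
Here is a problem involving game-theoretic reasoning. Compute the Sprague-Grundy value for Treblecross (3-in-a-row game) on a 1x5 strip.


Treblecross: place X on empty cells; 3-in-a-row wins.
Playing within two cells of an existing X lets the opponent win at once, so sensible play treats the cells i-2..i+2 around each X as dead. The player left with no safe cell loses, so this is a normal-play take-away game on strips of safe cells.
Placing X at cell i (0-indexed) of a strip of k safe cells leaves independent strips of sizes max(0, i-2) and max(0, k-i-3). Hence G(k) = mex{ G(max(0,i-2)) XOR G(max(0,k-i-3)) : 0 <= i < k }, with G(0) = 0.
G(1): splits (0,0):0^0=0 -> mex({0}) = 1
G(2): splits (0,0):0^0=0 -> mex({0}) = 1
G(3): splits (0,0):0^0=0 -> mex({0}) = 1
G(4): splits (0,1):0^1=1 (0,0):0^0=0 -> mex({0, 1}) = 2
G(5): splits (0,2):0^1=1 (0,1):0^1=1 (0,0):0^0=0 -> mex({0, 1}) = 2
Therefore G(5) = 2.

2


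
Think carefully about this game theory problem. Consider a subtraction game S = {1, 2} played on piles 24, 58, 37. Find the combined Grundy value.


Subtraction set: {1, 2}
For this subtraction set, G(n) = n mod 3 (period = max + 1 = 3).
Pile 1 (size 24): G(24) = 24 mod 3 = 0
Pile 2 (size 58): G(58) = 58 mod 3 = 1
Pile 3 (size 37): G(37) = 37 mod 3 = 1
Total Grundy value = XOR of all: 0 XOR 1 XOR 1 = 0

0


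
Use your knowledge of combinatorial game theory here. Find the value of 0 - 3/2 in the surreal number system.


x = 0, y = 3/2
Converting to common denominator: 2
x = 0/2, y = 3/2
x - y = 0 - 3/2 = -3/2

-3/2


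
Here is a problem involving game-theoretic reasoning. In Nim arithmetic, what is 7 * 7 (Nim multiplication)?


Nim multiplication is bilinear over XOR: (u XOR v) * w = (u*w) XOR (v*w).
So we split each operand into its bit components and XOR the pairwise Nim products.
7 = 1 + 2 + 4 (as XOR of powers of 2).
7 = 1 + 2 + 4 (as XOR of powers of 2).
Using the standard Nim-product table on single bits:
  2*2 = 3,   2*4 = 8,   2*8 = 12,
  4*4 = 6,   4*8 = 11,  8*8 = 13,
and  1*x = x (identity), k*l = l*k (commutative).
Pairwise Nim products:
  1 * 1 = 1
  1 * 2 = 2
  1 * 4 = 4
  2 * 1 = 2
  2 * 2 = 3
  2 * 4 = 8
  4 * 1 = 4
  4 * 2 = 8
  4 * 4 = 6
XOR them: 1 XOR 2 XOR 4 XOR 2 XOR 3 XOR 8 XOR 4 XOR 8 XOR 6 = 4.
Result: 7 * 7 = 4 (in Nim).

4


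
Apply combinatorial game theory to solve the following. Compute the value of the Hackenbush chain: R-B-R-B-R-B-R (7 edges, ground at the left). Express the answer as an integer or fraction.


Edges (from ground): R-B-R-B-R-B-R
By Berlekamp's sign-expansion rule, a Blue-Red Hackenbush stalk has the value of the surreal number whose sign sequence is the edge sequence with B -> + and R -> -.
Sign sequence: -+-+-+-
Trace the sign expansion in the surreal number tree, starting from 0:
Edge 1: R (sign -) -> bounds (-inf, 0), value = -1
Edge 2: B (sign +) -> bounds (-1, 0), value = -1/2
Edge 3: R (sign -) -> bounds (-1, -1/2), value = -3/4
Edge 4: B (sign +) -> bounds (-3/4, -1/2), value = -5/8
Edge 5: R (sign -) -> bounds (-3/4, -5/8), value = -11/16
Edge 6: B (sign +) -> bounds (-11/16, -5/8), value = -21/32
Edge 7: R (sign -) -> bounds (-11/16, -21/32), value = -43/64
Game value = -43/64

-43/64


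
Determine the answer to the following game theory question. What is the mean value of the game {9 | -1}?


Game = {9 | -1}, a switch {a | b} with numbers a > b.
Its thermograph has left wall a - t and right wall b + t, which meet at t = (a - b)/2, where both equal (a + b)/2. So the mast (mean value) is at (a + b)/2.
Mean = (9 + (-1))/2 = 8/2 = 4

4


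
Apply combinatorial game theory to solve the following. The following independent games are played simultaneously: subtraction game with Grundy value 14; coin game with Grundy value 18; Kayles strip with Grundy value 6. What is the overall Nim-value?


By the Sprague-Grundy theorem, the Grundy value of a sum of games is the XOR of individual Grundy values.
subtraction game: Grundy value = 14. Running XOR: 0 XOR 14 = 14
coin game: Grundy value = 18. Running XOR: 14 XOR 18 = 28
Kayles strip: Grundy value = 6. Running XOR: 28 XOR 6 = 26
The combined Grundy value is 26.

26


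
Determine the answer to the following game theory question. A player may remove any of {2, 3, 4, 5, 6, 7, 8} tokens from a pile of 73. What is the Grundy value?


The subtraction set is S = {2, 3, 4, 5, 6, 7, 8}.
G(k) = mex{ G(k - s) : s in S, s <= k }. We compute iteratively: G(0) = 0.
G(1) = mex({}) = 0
G(2) = mex({0}) = 1
G(3) = mex({0}) = 1
G(4) = mex({0, 1}) = 2
G(5) = mex({0, 1}) = 2
G(6) = mex({0, 1, 2}) = 3
G(7) = mex({0, 1, 2}) = 3
G(8) = mex({0, 1, 2, 3}) = 4
G(9) = mex({0, 1, 2, 3}) = 4
G(10) = mex({1, 2, 3, 4}) = 0
G(11) = mex({1, 2, 3, 4}) = 0
G(12) = mex({0, 2, 3, 4}) = 1
G(13) = mex({0, 2, 3, 4}) = 1
G(14) = mex({0, 1, 3, 4}) = 2
G(15) = mex({0, 1, 3, 4}) = 2
G(16) = mex({0, 1, 2, 4}) = 3
G(17) = mex({0, 1, 2, 4}) = 3
Observe that G(10)..G(17) = 0, 0, 1, 1, 2, 2, 3, 3 repeats G(0)..G(7) = 0, 0, 1, 1, 2, 2, 3, 3.
For k >= max(S) = 8, G(k) is determined by the previous 8 values G(k-8)..G(k-1); a window of 8 consecutive values has recurred shifted by 10, so by induction G(k + 10) = G(k) for all k >= 0: the sequence is periodic from the start with period 10.
One period: G(0..9) = 0, 0, 1, 1, 2, 2, 3, 3, 4, 4.
73 mod 10 = 3, so G(73) = G(3) = 1.

1


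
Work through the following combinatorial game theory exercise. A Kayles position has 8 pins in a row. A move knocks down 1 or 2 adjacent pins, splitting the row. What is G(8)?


Kayles: a move removes 1 or 2 adjacent pins from a contiguous row.
Removing pins from a row of k leaves two independent rows (a, b) with a + b = k - 1 (one pin) or a + b = k - 2 (two pins); an end removal gives a = 0.
By Sprague-Grundy, G(k) = mex{ G(a) XOR G(b) } over all these splits. G(0) = 0.
G(1): splits (0,0):0^0=0 -> mex({0}) = 1
G(2): splits (0,1):0^1=1 (0,0):0^0=0 -> mex({0, 1}) = 2
G(3): splits (0,2):0^2=2 (1,1):1^1=0 (0,1):0^1=1 -> mex({0, 1, 2}) = 3
G(4): splits (0,3):0^3=3 (1,2):1^2=3 (0,2):0^2=2 (1,1):1^1=0 -> mex({0, 2, 3}) = 1
G(5): splits (0,4):0^1=1 (1,3):1^3=2 (2,2):2^2=0 (0,3):0^3=3 (1,2):1^2=3 -> mex({0, 1, 2, 3}) = 4
G(6) = mex({0, 1, 2, 4}) = 3
G(7) = mex({0, 1, 3, 4, 5}) = 2
G(8) = mex({0, 2, 3, 5, 6}) = 1
Therefore G(8) = 1.

1
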